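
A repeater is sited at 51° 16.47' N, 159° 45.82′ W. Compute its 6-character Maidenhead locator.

BO01cg

Add 180° to longitude and 90° to latitude: 20.2363, 141.2745.
Field (20°×10°, letters A–R): lon ⌊20.2363/20⌋ = 1 → B; lat ⌊141.2745/10⌋ = 14 → O.
Square (2°×1°, digits 0–9): lon ⌊0.2363/2⌋ = 0; lat ⌊1.2745/1⌋ = 1.
Subsquare (5′×2.5′, letters a–x): lon ⌊0.2363/0.0833333⌋ = 2 → c; lat ⌊0.2745/0.0416667⌋ = 6 → g.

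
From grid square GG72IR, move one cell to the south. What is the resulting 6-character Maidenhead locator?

GG72iq

Latitude subsquare r = 17; −1 → 16 = q.
The longitude characters are unchanged.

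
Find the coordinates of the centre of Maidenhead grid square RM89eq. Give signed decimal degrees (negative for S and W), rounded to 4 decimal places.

Field R=17, M=12: +17·20° lon, +12·10° lat → SW at lon 160°, lat 30°.
Square 8, 9: +8·2° lon, +9·1° lat → SW at lon 176°, lat 39°.
Subsquare e=4, q=16: +4·0.0833333° lon, +16·0.0416667° lat → SW at lon 176.333°, lat 39.6667°.
Cell spans 0.0833333° lon × 0.0416667° lat. Centre is SW corner plus half of each.
latitude 39.6875, longitude 176.3750.

39.6875, 176.3750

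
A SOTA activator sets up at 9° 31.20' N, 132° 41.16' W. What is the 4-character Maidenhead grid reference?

CJ39

Shift to the Maidenhead origin (180°W, 90°S): lon 47.31, lat 99.52.
Field: 47.31/20 → 2 → C, 99.52/10 → 9 → J; chars CJ.
Square: 7.31/2 → 3, 9.52/1 → 9; chars 39.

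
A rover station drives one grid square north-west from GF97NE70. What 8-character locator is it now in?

GF97ne61

Longitude extended square 7; −1 → 6.
Latitude extended square 0; +1 → 1.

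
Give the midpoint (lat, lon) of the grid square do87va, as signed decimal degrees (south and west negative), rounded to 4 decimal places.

Field D=3, O=14: +3·20° lon, +14·10° lat → SW at lon -120°, lat 50°.
Square 8, 7: +8·2° lon, +7·1° lat → SW at lon -104°, lat 57°.
Subsquare v=21, a=0: +21·0.0833333° lon, +0·0.0416667° lat → SW at lon -102.25°, lat 57°.
Cell spans 0.0833333° lon × 0.0416667° lat. Centre is SW corner plus half of each.
latitude 57.0208, longitude -102.2083.

57.0208, -102.2083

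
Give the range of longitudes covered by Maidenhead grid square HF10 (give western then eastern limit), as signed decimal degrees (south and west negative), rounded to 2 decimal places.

Field H=7, F=5: +7·20° lon, +5·10° lat → SW at lon -40°, lat -40°.
Square 1, 0: +1·2° lon, +0·1° lat → SW at lon -38°, lat -40°.
Cell spans 2° lon × 1° lat.
west -38.00, east -36.00.

-38.00, -36.00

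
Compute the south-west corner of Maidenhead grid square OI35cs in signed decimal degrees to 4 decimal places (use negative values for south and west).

-4.2500, 106.1667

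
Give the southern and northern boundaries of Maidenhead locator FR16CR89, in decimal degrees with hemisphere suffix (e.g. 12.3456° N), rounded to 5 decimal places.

Field F=5, R=17: +5·20° lon, +17·10° lat → SW at lon -80°, lat 80°.
Square 1, 6: +1·2° lon, +6·1° lat → SW at lon -78°, lat 86°.
Subsquare c=2, r=17: +2·0.0833333° lon, +17·0.0416667° lat → SW at lon -77.8333°, lat 86.7083°.
Extended square 8, 9: +8·0.00833333° lon, +9·0.00416667° lat → SW at lon -77.7667°, lat 86.7458°.
Cell spans 0.00833333° lon × 0.00416667° lat.
south 86.74583° N, north 86.75000° N.

86.74583° N, 86.75000° N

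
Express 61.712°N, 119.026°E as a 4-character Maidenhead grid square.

OP91

Offset from 180°W / 90°S: lon 299.03°, lat 151.71°.
Field (20°×10°, letters A–R): lon ⌊299.03/20⌋ = 14 → O; lat ⌊151.71/10⌋ = 15 → P.
Square (2°×1°, digits 0–9): lon ⌊19.03/2⌋ = 9; lat ⌊1.71/1⌋ = 1.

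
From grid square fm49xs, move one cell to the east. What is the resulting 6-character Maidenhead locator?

FM59as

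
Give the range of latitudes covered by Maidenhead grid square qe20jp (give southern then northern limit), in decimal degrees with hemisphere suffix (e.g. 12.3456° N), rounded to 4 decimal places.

Field Q=16, E=4: +16·20° lon, +4·10° lat → SW at lon 140°, lat -50°.
Square 2, 0: +2·2° lon, +0·1° lat → SW at lon 144°, lat -50°.
Subsquare j=9, p=15: +9·0.0833333° lon, +15·0.0416667° lat → SW at lon 144.75°, lat -49.375°.
Cell spans 0.0833333° lon × 0.0416667° lat.
south 49.3750° S, north 49.3333° S.

49.3750° S, 49.3333° S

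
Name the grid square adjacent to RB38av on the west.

RB28xv

Longitude subsquare a = 0; −1 → -1, wraps to 23 = x, carry into square.
Longitude square 3; −1 → 2.
The latitude characters are unchanged.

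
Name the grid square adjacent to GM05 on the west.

Longitude square 0; −1 → -1, wraps to 9, carry into field.
Longitude field G = 6; −1 → 5 = F.
The latitude characters are unchanged.

FM95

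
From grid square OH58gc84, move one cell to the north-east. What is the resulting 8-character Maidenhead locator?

OH58gc95

Longitude extended square 8; +1 → 9.
Latitude extended square 4; +1 → 5.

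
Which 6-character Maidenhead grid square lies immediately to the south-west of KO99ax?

KO89xw

Longitude subsquare a = 0; −1 → -1, wraps to 23 = x, carry into square.
Longitude square 9; −1 → 8.
Latitude subsquare x = 23; −1 → 22 = w.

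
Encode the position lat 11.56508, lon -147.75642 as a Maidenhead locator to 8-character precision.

BK61cn95

Add 180° to longitude and 90° to latitude: 32.24358, 101.56508.
Field: 32.24358/20 → 1 → B, 101.56508/10 → 10 → K; chars BK.
Square: 12.24358/2 → 6, 1.56508/1 → 1; chars 61.
Subsquare: 0.24358/0.0833333 → 2 → c, 0.56508/0.0416667 → 13 → n; chars cn.
Extended square: 0.07691/0.00833333 → 9, 0.02341/0.00416667 → 5; chars 95.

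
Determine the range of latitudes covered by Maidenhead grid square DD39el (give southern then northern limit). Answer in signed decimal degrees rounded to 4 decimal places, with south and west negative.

Field D=3, D=3: +3·20° lon, +3·10° lat → SW at lon -120°, lat -60°.
Square 3, 9: +3·2° lon, +9·1° lat → SW at lon -114°, lat -51°.
Subsquare e=4, l=11: +4·0.0833333° lon, +11·0.0416667° lat → SW at lon -113.667°, lat -50.5417°.
Cell spans 0.0833333° lon × 0.0416667° lat.
south -50.5417, north -50.5000.

-50.5417, -50.5000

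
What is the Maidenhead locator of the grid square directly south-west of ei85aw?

EI75xv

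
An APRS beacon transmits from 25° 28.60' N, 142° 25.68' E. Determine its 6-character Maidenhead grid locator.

Shift to the Maidenhead origin (180°W, 90°S): lon 322.4280, lat 115.4767.
Field (20°×10°, letters A–R): lon ⌊322.4280/20⌋ = 16 → Q; lat ⌊115.4767/10⌋ = 11 → L.
Square (2°×1°, digits 0–9): lon ⌊2.4280/2⌋ = 1; lat ⌊5.4767/1⌋ = 5.
Subsquare (5′×2.5′, letters a–x): lon ⌊0.4280/0.0833333⌋ = 5 → f; lat ⌊0.4767/0.0416667⌋ = 11 → l.

QL15fl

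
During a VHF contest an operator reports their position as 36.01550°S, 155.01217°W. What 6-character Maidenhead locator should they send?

Offset from 180°W / 90°S: lon 24.9878°, lat 53.9845°.
Field: 24.9878/20 → 1 → B, 53.9845/10 → 5 → F; chars BF.
Square: 4.9878/2 → 2, 3.9845/1 → 3; chars 23.
Subsquare: 0.9878/0.0833333 → 11 → l, 0.9845/0.0416667 → 23 → x; chars lx.

BF23lx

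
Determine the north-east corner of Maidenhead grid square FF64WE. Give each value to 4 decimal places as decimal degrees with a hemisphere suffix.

35.7917° S, 66.0833° W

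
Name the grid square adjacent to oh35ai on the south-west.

OH25xh

Longitude subsquare a = 0; −1 → -1, wraps to 23 = x, carry into square.
Longitude square 3; −1 → 2.
Latitude subsquare i = 8; −1 → 7 = h.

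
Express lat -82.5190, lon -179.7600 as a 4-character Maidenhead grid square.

Shift to the Maidenhead origin (180°W, 90°S): lon 0.24, lat 7.48.
Field: 0.24/20 → 0 → A, 7.48/10 → 0 → A; chars AA.
Square: 0.24/2 → 0, 7.48/1 → 7; chars 07.

AA07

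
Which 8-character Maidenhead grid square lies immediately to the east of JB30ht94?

Longitude extended square 9; +1 → 10, wraps to 0, carry into subsquare.
Longitude subsquare h = 7; +1 → 8 = i.
The latitude characters are unchanged.

JB30it04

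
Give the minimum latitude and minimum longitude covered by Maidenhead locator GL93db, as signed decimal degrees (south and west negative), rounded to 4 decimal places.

23.0417, -41.7500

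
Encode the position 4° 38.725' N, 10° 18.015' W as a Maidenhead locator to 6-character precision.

IJ44up

Offset from 180°W / 90°S: lon 169.6997°, lat 94.6454°.
Field: 169.6997/20 → 8 → I, 94.6454/10 → 9 → J; chars IJ.
Square: 9.6997/2 → 4, 4.6454/1 → 4; chars 44.
Subsquare: 1.6997/0.0833333 → 20 → u, 0.6454/0.0416667 → 15 → p; chars up.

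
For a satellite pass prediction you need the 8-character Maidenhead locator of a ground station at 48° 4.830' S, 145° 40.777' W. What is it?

BE71dw80

Add 180° to longitude and 90° to latitude: 34.32038, 41.91950.
Field: 34.32038/20 → 1 → B, 41.91950/10 → 4 → E; chars BE.
Square: 14.32038/2 → 7, 1.91950/1 → 1; chars 71.
Subsquare: 0.32038/0.0833333 → 3 → d, 0.91950/0.0416667 → 22 → w; chars dw.
Extended square: 0.07038/0.00833333 → 8, 0.00283/0.00416667 → 0; chars 80.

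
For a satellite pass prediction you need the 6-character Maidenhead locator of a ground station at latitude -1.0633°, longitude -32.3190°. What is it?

Offset from 180°W / 90°S: lon 147.6810°, lat 88.9367°.
Field: 147.6810/20 → 7 → H, 88.9367/10 → 8 → I; chars HI.
Square: 7.6810/2 → 3, 8.9367/1 → 8; chars 38.
Subsquare: 1.6810/0.0833333 → 20 → u, 0.9367/0.0416667 → 22 → w; chars uw.

HI38uw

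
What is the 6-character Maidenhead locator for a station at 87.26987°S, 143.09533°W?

BA82kr

Add 180° to longitude and 90° to latitude: 36.9047, 2.7301.
Field: 36.9047/20 → 1 → B, 2.7301/10 → 0 → A; chars BA.
Square: 16.9047/2 → 8, 2.7301/1 → 2; chars 82.
Subsquare: 0.9047/0.0833333 → 10 → k, 0.7301/0.0416667 → 17 → r; chars kr.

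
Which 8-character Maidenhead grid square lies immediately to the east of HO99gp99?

HO99hp09

Longitude extended square 9; +1 → 10, wraps to 0, carry into subsquare.
Longitude subsquare g = 6; +1 → 7 = h.
The latitude characters are unchanged.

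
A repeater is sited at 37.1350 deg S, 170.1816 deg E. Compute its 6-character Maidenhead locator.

RF52cu

Shift to the Maidenhead origin (180°W, 90°S): lon 350.1816, lat 52.8650.
Field: 350.1816/20 → 17 → R, 52.8650/10 → 5 → F; chars RF.
Square: 10.1816/2 → 5, 2.8650/1 → 2; chars 52.
Subsquare: 0.1816/0.0833333 → 2 → c, 0.8650/0.0416667 → 20 → u; chars cu.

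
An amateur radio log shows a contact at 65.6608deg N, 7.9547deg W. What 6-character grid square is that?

IP65ap

Offset from 180°W / 90°S: lon 172.0453°, lat 155.6608°.
Field: 172.0453/20 → 8 → I, 155.6608/10 → 15 → P; chars IP.
Square: 12.0453/2 → 6, 5.6608/1 → 5; chars 65.
Subsquare: 0.0453/0.0833333 → 0 → a, 0.6608/0.0416667 → 15 → p; chars ap.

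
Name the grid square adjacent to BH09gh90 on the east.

BH09hh00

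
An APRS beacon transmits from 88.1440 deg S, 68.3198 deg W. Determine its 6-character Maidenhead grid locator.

FA51uu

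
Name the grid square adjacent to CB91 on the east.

DB01

Longitude square 9; +1 → 10, wraps to 0, carry into field.
Longitude field C = 2; +1 → 3 = D.
The latitude characters are unchanged.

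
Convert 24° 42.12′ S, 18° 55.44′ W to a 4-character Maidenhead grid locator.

IG05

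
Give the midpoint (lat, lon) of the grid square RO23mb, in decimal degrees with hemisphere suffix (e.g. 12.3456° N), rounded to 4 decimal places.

53.0625° N, 165.0417° E

Field R=17, O=14: +17·20° lon, +14·10° lat → SW at lon 160°, lat 50°.
Square 2, 3: +2·2° lon, +3·1° lat → SW at lon 164°, lat 53°.
Subsquare m=12, b=1: +12·0.0833333° lon, +1·0.0416667° lat → SW at lon 165°, lat 53.0417°.
Cell spans 0.0833333° lon × 0.0416667° lat. Centre is SW corner plus half of each.
latitude 53.0625° N, longitude 165.0417° E.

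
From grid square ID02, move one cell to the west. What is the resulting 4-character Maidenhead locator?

HD92

Longitude square 0; −1 → -1, wraps to 9, carry into field.
Longitude field I = 8; −1 → 7 = H.
The latitude characters are unchanged.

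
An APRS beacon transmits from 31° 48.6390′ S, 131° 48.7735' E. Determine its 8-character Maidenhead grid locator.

Add 180° to longitude and 90° to latitude: 311.81289, 58.18935.
Field (20°×10°, letters A–R): lon ⌊311.81289/20⌋ = 15 → P; lat ⌊58.18935/10⌋ = 5 → F.
Square (2°×1°, digits 0–9): lon ⌊11.81289/2⌋ = 5; lat ⌊8.18935/1⌋ = 8.
Subsquare (5′×2.5′, letters a–x): lon ⌊1.81289/0.0833333⌋ = 21 → v; lat ⌊0.18935/0.0416667⌋ = 4 → e.
Extended square (30″×15″, digits 0–9): lon ⌊0.06289/0.00833333⌋ = 7; lat ⌊0.02268/0.00416667⌋ = 5.

PF58ve75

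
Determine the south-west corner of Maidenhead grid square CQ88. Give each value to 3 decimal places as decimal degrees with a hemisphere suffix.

Field C=2, Q=16: +2·20° lon, +16·10° lat → SW at lon -140°, lat 70°.
Square 8, 8: +8·2° lon, +8·1° lat → SW at lon -124°, lat 78°.
latitude 78.000° N, longitude 124.000° W.

78.000° N, 124.000° W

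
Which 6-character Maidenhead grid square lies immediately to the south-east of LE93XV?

ME03au

Longitude subsquare x = 23; +1 → 24, wraps to 0 = a, carry into square.
Longitude square 9; +1 → 10, wraps to 0, carry into field.
Longitude field L = 11; +1 → 12 = M.
Latitude subsquare v = 21; −1 → 20 = u.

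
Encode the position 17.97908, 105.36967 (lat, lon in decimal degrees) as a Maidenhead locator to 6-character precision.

Add 180° to longitude and 90° to latitude: 285.3697, 107.9791.
Field (20°×10°, letters A–R): 285.3697/20 → 14 → O, 107.9791/10 → 10 → K; chars OK.
Square (2°×1°, digits 0–9): 5.3697/2 → 2, 7.9791/1 → 7; chars 27.
Subsquare (5′×2.5′, letters a–x): 1.3697/0.0833333 → 16 → q, 0.9791/0.0416667 → 23 → x; chars qx.

OK27qx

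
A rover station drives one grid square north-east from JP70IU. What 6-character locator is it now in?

JP70jv

Longitude subsquare i = 8; +1 → 9 = j.
Latitude subsquare u = 20; +1 → 21 = v.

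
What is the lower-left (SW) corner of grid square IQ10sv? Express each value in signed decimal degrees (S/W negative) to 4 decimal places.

70.8750, -16.5000

Field I=8, Q=16: +8·20° lon, +16·10° lat → SW at lon -20°, lat 70°.
Square 1, 0: +1·2° lon, +0·1° lat → SW at lon -18°, lat 70°.
Subsquare s=18, v=21: +18·0.0833333° lon, +21·0.0416667° lat → SW at lon -16.5°, lat 70.875°.
latitude 70.8750, longitude -16.5000.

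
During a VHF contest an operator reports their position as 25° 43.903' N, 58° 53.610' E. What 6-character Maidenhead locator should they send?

Shift to the Maidenhead origin (180°W, 90°S): lon 238.8935, lat 115.7317.
Field: 238.8935/20 → 11 → L, 115.7317/10 → 11 → L; chars LL.
Square: 18.8935/2 → 9, 5.7317/1 → 5; chars 95.
Subsquare: 0.8935/0.0833333 → 10 → k, 0.7317/0.0416667 → 17 → r; chars kr.

LL95kr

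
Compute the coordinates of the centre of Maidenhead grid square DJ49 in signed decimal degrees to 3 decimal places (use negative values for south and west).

Field D=3, J=9: +3·20° lon, +9·10° lat → SW at lon -120°, lat 0°.
Square 4, 9: +4·2° lon, +9·1° lat → SW at lon -112°, lat 9°.
Cell spans 2° lon × 1° lat. Centre is SW corner plus half of each.
latitude 9.500, longitude -111.000.

9.500, -111.000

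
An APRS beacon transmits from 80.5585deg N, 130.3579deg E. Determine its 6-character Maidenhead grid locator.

PR50en

Offset from 180°W / 90°S: lon 310.3579°, lat 170.5585°.
Field (20°×10°, letters A–R): lon ⌊310.3579/20⌋ = 15 → P; lat ⌊170.5585/10⌋ = 17 → R.
Square (2°×1°, digits 0–9): lon ⌊10.3579/2⌋ = 5; lat ⌊0.5585/1⌋ = 0.
Subsquare (5′×2.5′, letters a–x): lon ⌊0.3579/0.0833333⌋ = 4 → e; lat ⌊0.5585/0.0416667⌋ = 13 → n.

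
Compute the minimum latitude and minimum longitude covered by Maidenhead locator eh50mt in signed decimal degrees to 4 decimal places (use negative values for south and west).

-19.2083, -89.0000

Field E=4, H=7: +4·20° lon, +7·10° lat → SW at lon -100°, lat -20°.
Square 5, 0: +5·2° lon, +0·1° lat → SW at lon -90°, lat -20°.
Subsquare m=12, t=19: +12·0.0833333° lon, +19·0.0416667° lat → SW at lon -89°, lat -19.2083°.
latitude -19.2083, longitude -89.0000.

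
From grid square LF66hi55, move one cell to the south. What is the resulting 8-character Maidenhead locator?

Latitude extended square 5; −1 → 4.
The longitude characters are unchanged.

LF66hi54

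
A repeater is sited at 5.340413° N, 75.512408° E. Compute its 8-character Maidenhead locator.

MJ75si11

Add 180° to longitude and 90° to latitude: 255.51241, 95.34041.
Field: lon ⌊255.51241/20⌋ = 12 → M; lat ⌊95.34041/10⌋ = 9 → J.
Square: lon ⌊15.51241/2⌋ = 7; lat ⌊5.34041/1⌋ = 5.
Subsquare: lon ⌊1.51241/0.0833333⌋ = 18 → s; lat ⌊0.34041/0.0416667⌋ = 8 → i.
Extended square: lon ⌊0.01241/0.00833333⌋ = 1; lat ⌊0.00708/0.00416667⌋ = 1.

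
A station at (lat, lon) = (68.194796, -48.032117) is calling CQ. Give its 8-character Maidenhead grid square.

GP58xe66

Add 180° to longitude and 90° to latitude: 131.96788, 158.19480.
Field: 131.96788/20 → 6 → G, 158.19480/10 → 15 → P; chars GP.
Square: 11.96788/2 → 5, 8.19480/1 → 8; chars 58.
Subsquare: 1.96788/0.0833333 → 23 → x, 0.19480/0.0416667 → 4 → e; chars xe.
Extended square: 0.05122/0.00833333 → 6, 0.02813/0.00416667 → 6; chars 66.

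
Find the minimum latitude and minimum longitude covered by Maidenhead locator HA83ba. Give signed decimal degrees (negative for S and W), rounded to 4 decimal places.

Field H=7, A=0: +7·20° lon, +0·10° lat → SW at lon -40°, lat -90°.
Square 8, 3: +8·2° lon, +3·1° lat → SW at lon -24°, lat -87°.
Subsquare b=1, a=0: +1·0.0833333° lon, +0·0.0416667° lat → SW at lon -23.9167°, lat -87°.
latitude -87.0000, longitude -23.9167.

-87.0000, -23.9167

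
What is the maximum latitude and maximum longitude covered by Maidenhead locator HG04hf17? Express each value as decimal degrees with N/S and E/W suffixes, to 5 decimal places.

25.75833° S, 39.40000° W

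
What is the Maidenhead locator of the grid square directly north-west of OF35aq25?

OF35aq16

Longitude extended square 2; −1 → 1.
Latitude extended square 5; +1 → 6.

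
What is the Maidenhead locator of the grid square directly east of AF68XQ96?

Longitude extended square 9; +1 → 10, wraps to 0, carry into subsquare.
Longitude subsquare x = 23; +1 → 24, wraps to 0 = a, carry into square.
Longitude square 6; +1 → 7.
The latitude characters are unchanged.

AF78aq06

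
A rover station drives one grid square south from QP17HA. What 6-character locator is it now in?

QP16hx

Latitude subsquare a = 0; −1 → -1, wraps to 23 = x, carry into square.
Latitude square 7; −1 → 6.
The longitude characters are unchanged.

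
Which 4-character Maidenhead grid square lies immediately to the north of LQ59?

Latitude square 9; +1 → 10, wraps to 0, carry into field.
Latitude field Q = 16; +1 → 17 = R.
The longitude characters are unchanged.

LR50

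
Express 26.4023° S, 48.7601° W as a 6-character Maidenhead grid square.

Add 180° to longitude and 90° to latitude: 131.2399, 63.5977.
Field: 131.2399/20 → 6 → G, 63.5977/10 → 6 → G; chars GG.
Square: 11.2399/2 → 5, 3.5977/1 → 3; chars 53.
Subsquare: 1.2399/0.0833333 → 14 → o, 0.5977/0.0416667 → 14 → o; chars oo.

GG53oo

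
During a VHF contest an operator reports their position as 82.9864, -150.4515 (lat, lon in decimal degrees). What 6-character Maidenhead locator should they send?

Offset from 180°W / 90°S: lon 29.5485°, lat 172.9864°.
Field (20°×10°, letters A–R): 29.5485/20 → 1 → B, 172.9864/10 → 17 → R; chars BR.
Square (2°×1°, digits 0–9): 9.5485/2 → 4, 2.9864/1 → 2; chars 42.
Subsquare (5′×2.5′, letters a–x): 1.5485/0.0833333 → 18 → s, 0.9864/0.0416667 → 23 → x; chars sx.

BR42sx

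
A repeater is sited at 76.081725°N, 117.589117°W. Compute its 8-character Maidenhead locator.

Offset from 180°W / 90°S: lon 62.41088°, lat 166.08173°.
Field: 62.41088/20 → 3 → D, 166.08173/10 → 16 → Q; chars DQ.
Square: 2.41088/2 → 1, 6.08173/1 → 6; chars 16.
Subsquare: 0.41088/0.0833333 → 4 → e, 0.08173/0.0416667 → 1 → b; chars eb.
Extended square: 0.07755/0.00833333 → 9, 0.04006/0.00416667 → 9; chars 99.

DQ16eb99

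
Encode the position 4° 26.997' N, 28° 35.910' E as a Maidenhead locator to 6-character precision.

Shift to the Maidenhead origin (180°W, 90°S): lon 208.5985, lat 94.4500.
Field (20°×10°, letters A–R): 208.5985/20 → 10 → K, 94.4500/10 → 9 → J; chars KJ.
Square (2°×1°, digits 0–9): 8.5985/2 → 4, 4.4500/1 → 4; chars 44.
Subsquare (5′×2.5′, letters a–x): 0.5985/0.0833333 → 7 → h, 0.4500/0.0416667 → 10 → k; chars hk.

KJ44hk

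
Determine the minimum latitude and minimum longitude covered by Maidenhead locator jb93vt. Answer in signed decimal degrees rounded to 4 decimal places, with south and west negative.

-76.2083, 19.7500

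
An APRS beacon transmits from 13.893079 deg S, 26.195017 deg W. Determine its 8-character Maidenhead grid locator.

Shift to the Maidenhead origin (180°W, 90°S): lon 153.80498, lat 76.10692.
Field (20°×10°, letters A–R): 153.80498/20 → 7 → H, 76.10692/10 → 7 → H; chars HH.
Square (2°×1°, digits 0–9): 13.80498/2 → 6, 6.10692/1 → 6; chars 66.
Subsquare (5′×2.5′, letters a–x): 1.80498/0.0833333 → 21 → v, 0.10692/0.0416667 → 2 → c; chars vc.
Extended square (30″×15″, digits 0–9): 0.05498/0.00833333 → 6, 0.02359/0.00416667 → 5; chars 65.

HH66vc65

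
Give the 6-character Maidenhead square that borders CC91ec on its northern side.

Latitude subsquare c = 2; +1 → 3 = d.
The longitude characters are unchanged.

CC91ed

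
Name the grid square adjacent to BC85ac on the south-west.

Longitude subsquare a = 0; −1 → -1, wraps to 23 = x, carry into square.
Longitude square 8; −1 → 7.
Latitude subsquare c = 2; −1 → 1 = b.

BC75xb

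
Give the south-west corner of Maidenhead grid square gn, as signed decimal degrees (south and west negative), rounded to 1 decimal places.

40.0, -60.0

Field G=6, N=13: +6·20° lon, +13·10° lat → SW at lon -60°, lat 40°.
latitude 40.0, longitude -60.0.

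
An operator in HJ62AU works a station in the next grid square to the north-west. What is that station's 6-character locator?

HJ52xv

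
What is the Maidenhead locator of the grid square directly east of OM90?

PM00

Longitude square 9; +1 → 10, wraps to 0, carry into field.
Longitude field O = 14; +1 → 15 = P.
The latitude characters are unchanged.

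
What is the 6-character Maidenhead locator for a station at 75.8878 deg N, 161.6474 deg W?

AQ95ev

Add 180° to longitude and 90° to latitude: 18.3526, 165.8878.
Field: 18.3526/20 → 0 → A, 165.8878/10 → 16 → Q; chars AQ.
Square: 18.3526/2 → 9, 5.8878/1 → 5; chars 95.
Subsquare: 0.3526/0.0833333 → 4 → e, 0.8878/0.0416667 → 21 → v; chars ev.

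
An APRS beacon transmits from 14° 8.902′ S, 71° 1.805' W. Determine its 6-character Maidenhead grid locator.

FH45lu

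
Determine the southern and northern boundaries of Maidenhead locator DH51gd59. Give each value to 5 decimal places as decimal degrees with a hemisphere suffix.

18.83750° S, 18.83333° S

Field D=3, H=7: +3·20° lon, +7·10° lat → SW at lon -120°, lat -20°.
Square 5, 1: +5·2° lon, +1·1° lat → SW at lon -110°, lat -19°.
Subsquare g=6, d=3: +6·0.0833333° lon, +3·0.0416667° lat → SW at lon -109.5°, lat -18.875°.
Extended square 5, 9: +5·0.00833333° lon, +9·0.00416667° lat → SW at lon -109.458°, lat -18.8375°.
Cell spans 0.00833333° lon × 0.00416667° lat.
south 18.83750° S, north 18.83333° S.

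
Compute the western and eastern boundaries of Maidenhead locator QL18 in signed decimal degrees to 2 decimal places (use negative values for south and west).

142.00, 144.00

Field Q=16, L=11: +16·20° lon, +11·10° lat → SW at lon 140°, lat 20°.
Square 1, 8: +1·2° lon, +8·1° lat → SW at lon 142°, lat 28°.
Cell spans 2° lon × 1° lat.
west 142.00, east 144.00.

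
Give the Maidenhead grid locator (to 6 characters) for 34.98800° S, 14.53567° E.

JF75ga

Offset from 180°W / 90°S: lon 194.5357°, lat 55.0120°.
Field (20°×10°, letters A–R): lon ⌊194.5357/20⌋ = 9 → J; lat ⌊55.0120/10⌋ = 5 → F.
Square (2°×1°, digits 0–9): lon ⌊14.5357/2⌋ = 7; lat ⌊5.0120/1⌋ = 5.
Subsquare (5′×2.5′, letters a–x): lon ⌊0.5357/0.0833333⌋ = 6 → g; lat ⌊0.0120/0.0416667⌋ = 0 → a.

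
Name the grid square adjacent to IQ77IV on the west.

Longitude subsquare i = 8; −1 → 7 = h.
The latitude characters are unchanged.

IQ77hv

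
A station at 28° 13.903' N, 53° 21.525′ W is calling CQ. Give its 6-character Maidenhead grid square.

GL38hf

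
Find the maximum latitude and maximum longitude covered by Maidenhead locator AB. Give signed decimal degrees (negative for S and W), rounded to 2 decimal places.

Field A=0, B=1: +0·20° lon, +1·10° lat → SW at lon -180°, lat -80°.
Cell spans 20° lon × 10° lat. NE corner is SW corner plus one full cell.
latitude -70.00, longitude -160.00.

-70.00, -160.00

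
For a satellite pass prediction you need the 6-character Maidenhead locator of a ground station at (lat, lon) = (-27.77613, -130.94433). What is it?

CG42mf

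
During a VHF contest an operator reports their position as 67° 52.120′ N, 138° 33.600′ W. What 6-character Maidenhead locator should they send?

CP07ru

Offset from 180°W / 90°S: lon 41.4400°, lat 157.8687°.
Field (20°×10°, letters A–R): 41.4400/20 → 2 → C, 157.8687/10 → 15 → P; chars CP.
Square (2°×1°, digits 0–9): 1.4400/2 → 0, 7.8687/1 → 7; chars 07.
Subsquare (5′×2.5′, letters a–x): 1.4400/0.0833333 → 17 → r, 0.8687/0.0416667 → 20 → u; chars ru.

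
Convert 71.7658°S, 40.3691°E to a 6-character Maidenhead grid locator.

Add 180° to longitude and 90° to latitude: 220.3691, 18.2342.
Field: 220.3691/20 → 11 → L, 18.2342/10 → 1 → B; chars LB.
Square: 0.3691/2 → 0, 8.2342/1 → 8; chars 08.
Subsquare: 0.3691/0.0833333 → 4 → e, 0.2342/0.0416667 → 5 → f; chars ef.

LB08ef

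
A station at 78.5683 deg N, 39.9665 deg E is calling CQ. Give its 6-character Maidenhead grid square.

Offset from 180°W / 90°S: lon 219.9665°, lat 168.5683°.
Field: lon ⌊219.9665/20⌋ = 10 → K; lat ⌊168.5683/10⌋ = 16 → Q.
Square: lon ⌊19.9665/2⌋ = 9; lat ⌊8.5683/1⌋ = 8.
Subsquare: lon ⌊1.9665/0.0833333⌋ = 23 → x; lat ⌊0.5683/0.0416667⌋ = 13 → n.

KQ98xn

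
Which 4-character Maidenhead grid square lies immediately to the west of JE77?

JE67

Longitude square 7; −1 → 6.
The latitude characters are unchanged.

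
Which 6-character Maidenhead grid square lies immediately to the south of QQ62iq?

Latitude subsquare q = 16; −1 → 15 = p.
The longitude characters are unchanged.

QQ62ip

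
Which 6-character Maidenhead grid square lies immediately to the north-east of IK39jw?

IK39kx

Longitude subsquare j = 9; +1 → 10 = k.
Latitude subsquare w = 22; +1 → 23 = x.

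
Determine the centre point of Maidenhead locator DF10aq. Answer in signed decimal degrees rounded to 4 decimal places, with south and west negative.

-39.3125, -117.9583

Field D=3, F=5: +3·20° lon, +5·10° lat → SW at lon -120°, lat -40°.
Square 1, 0: +1·2° lon, +0·1° lat → SW at lon -118°, lat -40°.
Subsquare a=0, q=16: +0·0.0833333° lon, +16·0.0416667° lat → SW at lon -118°, lat -39.3333°.
Cell spans 0.0833333° lon × 0.0416667° lat. Centre is SW corner plus half of each.
latitude -39.3125, longitude -117.9583.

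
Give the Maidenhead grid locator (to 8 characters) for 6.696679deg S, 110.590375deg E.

Offset from 180°W / 90°S: lon 290.59037°, lat 83.30332°.
Field: 290.59037/20 → 14 → O, 83.30332/10 → 8 → I; chars OI.
Square: 10.59037/2 → 5, 3.30332/1 → 3; chars 53.
Subsquare: 0.59037/0.0833333 → 7 → h, 0.30332/0.0416667 → 7 → h; chars hh.
Extended square: 0.00704/0.00833333 → 0, 0.01165/0.00416667 → 2; chars 02.

OI53hh02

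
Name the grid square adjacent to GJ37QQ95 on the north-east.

Longitude extended square 9; +1 → 10, wraps to 0, carry into subsquare.
Longitude subsquare q = 16; +1 → 17 = r.
Latitude extended square 5; +1 → 6.

GJ37rq06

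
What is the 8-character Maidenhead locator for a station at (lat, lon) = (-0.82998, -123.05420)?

CI89le30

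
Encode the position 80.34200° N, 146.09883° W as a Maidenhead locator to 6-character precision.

BR60wi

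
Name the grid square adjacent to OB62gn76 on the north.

OB62gn77

Latitude extended square 6; +1 → 7.
The longitude characters are unchanged.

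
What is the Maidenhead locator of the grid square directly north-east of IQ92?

Longitude square 9; +1 → 10, wraps to 0, carry into field.
Longitude field I = 8; +1 → 9 = J.
Latitude square 2; +1 → 3.

JQ03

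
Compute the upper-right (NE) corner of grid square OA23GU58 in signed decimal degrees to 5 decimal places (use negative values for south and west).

Field O=14, A=0: +14·20° lon, +0·10° lat → SW at lon 100°, lat -90°.
Square 2, 3: +2·2° lon, +3·1° lat → SW at lon 104°, lat -87°.
Subsquare g=6, u=20: +6·0.0833333° lon, +20·0.0416667° lat → SW at lon 104.5°, lat -86.1667°.
Extended square 5, 8: +5·0.00833333° lon, +8·0.00416667° lat → SW at lon 104.542°, lat -86.1333°.
Cell spans 0.00833333° lon × 0.00416667° lat. NE corner is SW corner plus one full cell.
latitude -86.12917, longitude 104.55000.

-86.12917, 104.55000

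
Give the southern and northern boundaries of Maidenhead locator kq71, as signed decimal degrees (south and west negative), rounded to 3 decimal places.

Field K=10, Q=16: +10·20° lon, +16·10° lat → SW at lon 20°, lat 70°.
Square 7, 1: +7·2° lon, +1·1° lat → SW at lon 34°, lat 71°.
Cell spans 2° lon × 1° lat.
south 71.000, north 72.000.

71.000, 72.000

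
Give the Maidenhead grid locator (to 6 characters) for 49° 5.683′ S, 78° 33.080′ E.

ME90gv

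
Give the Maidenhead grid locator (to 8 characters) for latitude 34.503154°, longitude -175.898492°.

AM24bm20

Add 180° to longitude and 90° to latitude: 4.10151, 124.50315.
Field (20°×10°, letters A–R): lon ⌊4.10151/20⌋ = 0 → A; lat ⌊124.50315/10⌋ = 12 → M.
Square (2°×1°, digits 0–9): lon ⌊4.10151/2⌋ = 2; lat ⌊4.50315/1⌋ = 4.
Subsquare (5′×2.5′, letters a–x): lon ⌊0.10151/0.0833333⌋ = 1 → b; lat ⌊0.50315/0.0416667⌋ = 12 → m.
Extended square (30″×15″, digits 0–9): lon ⌊0.01817/0.00833333⌋ = 2; lat ⌊0.00315/0.00416667⌋ = 0.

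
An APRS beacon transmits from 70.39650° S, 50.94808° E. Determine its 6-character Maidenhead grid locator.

Offset from 180°W / 90°S: lon 230.9481°, lat 19.6035°.
Field (20°×10°, letters A–R): 230.9481/20 → 11 → L, 19.6035/10 → 1 → B; chars LB.
Square (2°×1°, digits 0–9): 10.9481/2 → 5, 9.6035/1 → 9; chars 59.
Subsquare (5′×2.5′, letters a–x): 0.9481/0.0833333 → 11 → l, 0.6035/0.0416667 → 14 → o; chars lo.

LB59lo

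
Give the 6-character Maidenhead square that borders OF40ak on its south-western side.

OF30xj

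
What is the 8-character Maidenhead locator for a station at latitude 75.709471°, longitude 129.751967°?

PQ45vr00

Add 180° to longitude and 90° to latitude: 309.75197, 165.70947.
Field (20°×10°, letters A–R): lon ⌊309.75197/20⌋ = 15 → P; lat ⌊165.70947/10⌋ = 16 → Q.
Square (2°×1°, digits 0–9): lon ⌊9.75197/2⌋ = 4; lat ⌊5.70947/1⌋ = 5.
Subsquare (5′×2.5′, letters a–x): lon ⌊1.75197/0.0833333⌋ = 21 → v; lat ⌊0.70947/0.0416667⌋ = 17 → r.
Extended square (30″×15″, digits 0–9): lon ⌊0.00197/0.00833333⌋ = 0; lat ⌊0.00114/0.00416667⌋ = 0.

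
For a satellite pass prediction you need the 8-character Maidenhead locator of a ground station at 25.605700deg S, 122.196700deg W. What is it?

CG84vj64

Shift to the Maidenhead origin (180°W, 90°S): lon 57.80330, lat 64.39430.
Field: 57.80330/20 → 2 → C, 64.39430/10 → 6 → G; chars CG.
Square: 17.80330/2 → 8, 4.39430/1 → 4; chars 84.
Subsquare: 1.80330/0.0833333 → 21 → v, 0.39430/0.0416667 → 9 → j; chars vj.
Extended square: 0.05330/0.00833333 → 6, 0.01930/0.00416667 → 4; chars 64.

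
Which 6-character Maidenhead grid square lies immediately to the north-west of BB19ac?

BB09xd

Longitude subsquare a = 0; −1 → -1, wraps to 23 = x, carry into square.
Longitude square 1; −1 → 0.
Latitude subsquare c = 2; +1 → 3 = d.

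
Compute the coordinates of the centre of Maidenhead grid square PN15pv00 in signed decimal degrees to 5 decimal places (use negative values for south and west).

Field P=15, N=13: +15·20° lon, +13·10° lat → SW at lon 120°, lat 40°.
Square 1, 5: +1·2° lon, +5·1° lat → SW at lon 122°, lat 45°.
Subsquare p=15, v=21: +15·0.0833333° lon, +21·0.0416667° lat → SW at lon 123.25°, lat 45.875°.
Extended square 0, 0: +0·0.00833333° lon, +0·0.00416667° lat → SW at lon 123.25°, lat 45.875°.
Cell spans 0.00833333° lon × 0.00416667° lat. Centre is SW corner plus half of each.
latitude 45.87708, longitude 123.25417.

45.87708, 123.25417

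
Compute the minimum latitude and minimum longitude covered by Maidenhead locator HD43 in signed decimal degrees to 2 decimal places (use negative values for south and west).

-57.00, -32.00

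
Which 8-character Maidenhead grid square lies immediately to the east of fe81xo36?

FE81xo46

Longitude extended square 3; +1 → 4.
The latitude characters are unchanged.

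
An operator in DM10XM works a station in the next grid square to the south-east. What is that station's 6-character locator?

Longitude subsquare x = 23; +1 → 24, wraps to 0 = a, carry into square.
Longitude square 1; +1 → 2.
Latitude subsquare m = 12; −1 → 11 = l.

DM20al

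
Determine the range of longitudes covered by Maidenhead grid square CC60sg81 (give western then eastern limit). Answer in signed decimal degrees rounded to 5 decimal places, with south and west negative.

-126.43333, -126.42500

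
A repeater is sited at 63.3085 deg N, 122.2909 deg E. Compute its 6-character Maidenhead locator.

PP13dh

Add 180° to longitude and 90° to latitude: 302.2909, 153.3085.
Field: 302.2909/20 → 15 → P, 153.3085/10 → 15 → P; chars PP.
Square: 2.2909/2 → 1, 3.3085/1 → 3; chars 13.
Subsquare: 0.2909/0.0833333 → 3 → d, 0.3085/0.0416667 → 7 → h; chars dh.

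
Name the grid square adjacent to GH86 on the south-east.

GH95

Longitude square 8; +1 → 9.
Latitude square 6; −1 → 5.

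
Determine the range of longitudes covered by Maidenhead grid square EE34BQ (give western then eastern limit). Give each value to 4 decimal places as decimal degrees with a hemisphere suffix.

93.9167° W, 93.8333° W

Field E=4, E=4: +4·20° lon, +4·10° lat → SW at lon -100°, lat -50°.
Square 3, 4: +3·2° lon, +4·1° lat → SW at lon -94°, lat -46°.
Subsquare b=1, q=16: +1·0.0833333° lon, +16·0.0416667° lat → SW at lon -93.9167°, lat -45.3333°.
Cell spans 0.0833333° lon × 0.0416667° lat.
west 93.9167° W, east 93.8333° W.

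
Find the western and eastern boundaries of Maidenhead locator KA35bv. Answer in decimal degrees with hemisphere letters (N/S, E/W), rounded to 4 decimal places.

26.0833° E, 26.1667° E

Field K=10, A=0: +10·20° lon, +0·10° lat → SW at lon 20°, lat -90°.
Square 3, 5: +3·2° lon, +5·1° lat → SW at lon 26°, lat -85°.
Subsquare b=1, v=21: +1·0.0833333° lon, +21·0.0416667° lat → SW at lon 26.0833°, lat -84.125°.
Cell spans 0.0833333° lon × 0.0416667° lat.
west 26.0833° E, east 26.1667° E.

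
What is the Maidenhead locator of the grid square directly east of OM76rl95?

OM76sl05

Longitude extended square 9; +1 → 10, wraps to 0, carry into subsquare.
Longitude subsquare r = 17; +1 → 18 = s.
The latitude characters are unchanged.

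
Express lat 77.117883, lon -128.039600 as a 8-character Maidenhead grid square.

CQ57xc58

Add 180° to longitude and 90° to latitude: 51.96040, 167.11788.
Field: lon ⌊51.96040/20⌋ = 2 → C; lat ⌊167.11788/10⌋ = 16 → Q.
Square: lon ⌊11.96040/2⌋ = 5; lat ⌊7.11788/1⌋ = 7.
Subsquare: lon ⌊1.96040/0.0833333⌋ = 23 → x; lat ⌊0.11788/0.0416667⌋ = 2 → c.
Extended square: lon ⌊0.04373/0.00833333⌋ = 5; lat ⌊0.03455/0.00416667⌋ = 8.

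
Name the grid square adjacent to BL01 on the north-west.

AL92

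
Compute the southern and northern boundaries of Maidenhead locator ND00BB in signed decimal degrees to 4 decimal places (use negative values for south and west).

Field N=13, D=3: +13·20° lon, +3·10° lat → SW at lon 80°, lat -60°.
Square 0, 0: +0·2° lon, +0·1° lat → SW at lon 80°, lat -60°.
Subsquare b=1, b=1: +1·0.0833333° lon, +1·0.0416667° lat → SW at lon 80.0833°, lat -59.9583°.
Cell spans 0.0833333° lon × 0.0416667° lat.
south -59.9583, north -59.9167.

-59.9583, -59.9167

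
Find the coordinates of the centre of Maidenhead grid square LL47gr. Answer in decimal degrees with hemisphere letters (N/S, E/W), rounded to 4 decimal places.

27.7292° N, 48.5417° E

Field L=11, L=11: +11·20° lon, +11·10° lat → SW at lon 40°, lat 20°.
Square 4, 7: +4·2° lon, +7·1° lat → SW at lon 48°, lat 27°.
Subsquare g=6, r=17: +6·0.0833333° lon, +17·0.0416667° lat → SW at lon 48.5°, lat 27.7083°.
Cell spans 0.0833333° lon × 0.0416667° lat. Centre is SW corner plus half of each.
latitude 27.7292° N, longitude 48.5417° E.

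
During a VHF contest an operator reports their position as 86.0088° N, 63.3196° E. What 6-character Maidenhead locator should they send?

MR16pa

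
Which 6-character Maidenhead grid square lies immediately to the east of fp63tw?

FP63uw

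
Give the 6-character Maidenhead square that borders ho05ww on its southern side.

Latitude subsquare w = 22; −1 → 21 = v.
The longitude characters are unchanged.

HO05wv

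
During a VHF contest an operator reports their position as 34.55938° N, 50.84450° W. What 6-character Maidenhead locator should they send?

Shift to the Maidenhead origin (180°W, 90°S): lon 129.1555, lat 124.5594.
Field (20°×10°, letters A–R): lon ⌊129.1555/20⌋ = 6 → G; lat ⌊124.5594/10⌋ = 12 → M.
Square (2°×1°, digits 0–9): lon ⌊9.1555/2⌋ = 4; lat ⌊4.5594/1⌋ = 4.
Subsquare (5′×2.5′, letters a–x): lon ⌊1.1555/0.0833333⌋ = 13 → n; lat ⌊0.5594/0.0416667⌋ = 13 → n.

GM44nn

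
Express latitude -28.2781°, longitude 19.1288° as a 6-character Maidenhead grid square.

Add 180° to longitude and 90° to latitude: 199.1288, 61.7219.
Field: lon ⌊199.1288/20⌋ = 9 → J; lat ⌊61.7219/10⌋ = 6 → G.
Square: lon ⌊19.1288/2⌋ = 9; lat ⌊1.7219/1⌋ = 1.
Subsquare: lon ⌊1.1288/0.0833333⌋ = 13 → n; lat ⌊0.7219/0.0416667⌋ = 17 → r.

JG91nr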